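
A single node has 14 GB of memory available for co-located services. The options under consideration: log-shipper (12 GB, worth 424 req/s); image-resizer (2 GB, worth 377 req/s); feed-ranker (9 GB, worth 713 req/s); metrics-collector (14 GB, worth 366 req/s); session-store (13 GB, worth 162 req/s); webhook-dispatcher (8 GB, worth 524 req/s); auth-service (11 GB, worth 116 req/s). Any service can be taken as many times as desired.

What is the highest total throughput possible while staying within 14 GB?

2639

By throughput per GB: image-resizer 188.50, feed-ranker 79.22, webhook-dispatcher 65.50 lead.
The ratio ordering already packs tightly: 7×image-resizer, 14 GB, 2639.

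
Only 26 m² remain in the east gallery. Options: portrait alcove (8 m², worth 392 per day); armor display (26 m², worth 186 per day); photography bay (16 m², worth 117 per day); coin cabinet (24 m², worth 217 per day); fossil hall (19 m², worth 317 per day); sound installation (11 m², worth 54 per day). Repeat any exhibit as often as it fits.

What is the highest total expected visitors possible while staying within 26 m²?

1176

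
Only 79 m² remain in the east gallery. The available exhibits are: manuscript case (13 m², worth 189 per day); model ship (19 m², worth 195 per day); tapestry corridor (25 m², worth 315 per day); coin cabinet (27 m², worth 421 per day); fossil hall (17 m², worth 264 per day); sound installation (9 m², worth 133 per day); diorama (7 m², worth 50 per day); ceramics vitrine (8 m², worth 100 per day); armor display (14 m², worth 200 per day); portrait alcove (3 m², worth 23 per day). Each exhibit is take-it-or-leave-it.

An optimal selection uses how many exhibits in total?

5

Optimal total is 1174.
One optimal bundle: manuscript case + coin cabinet + fossil hall + ceramics vitrine + armor display (79 m²).
All optima have 5 exhibits.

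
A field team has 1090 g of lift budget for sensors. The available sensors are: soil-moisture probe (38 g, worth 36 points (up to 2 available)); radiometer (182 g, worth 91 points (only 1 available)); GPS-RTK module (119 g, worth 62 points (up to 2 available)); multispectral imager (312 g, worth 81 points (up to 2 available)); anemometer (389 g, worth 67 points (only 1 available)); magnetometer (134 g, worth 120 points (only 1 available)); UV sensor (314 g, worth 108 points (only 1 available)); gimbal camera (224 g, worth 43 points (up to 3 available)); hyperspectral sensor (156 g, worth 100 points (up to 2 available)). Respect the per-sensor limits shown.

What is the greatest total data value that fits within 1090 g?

624

Ranking by ratio (data value/g): soil-moisture probe 0.95, magnetometer 0.90, hyperspectral sensor 0.64.
Taking the top-ratio sensors first gives 2×soil-moisture probe + radiometer + 2×GPS-RTK module + magnetometer + 2×hyperspectral sensor for 607 (942 g).
The 182 g tied up in radiometer is better spent on UV sensor — total rises to 624 (1074 g).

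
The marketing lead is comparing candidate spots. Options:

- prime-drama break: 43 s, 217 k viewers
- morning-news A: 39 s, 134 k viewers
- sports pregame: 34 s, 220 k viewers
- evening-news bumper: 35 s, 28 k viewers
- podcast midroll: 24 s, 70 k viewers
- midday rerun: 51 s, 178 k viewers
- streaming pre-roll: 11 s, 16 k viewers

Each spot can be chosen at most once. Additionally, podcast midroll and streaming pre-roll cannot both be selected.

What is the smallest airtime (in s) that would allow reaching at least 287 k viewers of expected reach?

Need the lightest bundle worth ≥ 287.
Taking sports pregame + podcast midroll gives 290 (≥ 287) for 58 s.
Any bundle with less than 58 s falls short of 287.

58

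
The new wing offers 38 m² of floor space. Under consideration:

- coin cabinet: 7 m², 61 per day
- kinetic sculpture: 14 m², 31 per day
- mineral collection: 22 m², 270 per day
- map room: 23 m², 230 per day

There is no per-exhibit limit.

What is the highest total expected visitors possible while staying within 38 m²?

392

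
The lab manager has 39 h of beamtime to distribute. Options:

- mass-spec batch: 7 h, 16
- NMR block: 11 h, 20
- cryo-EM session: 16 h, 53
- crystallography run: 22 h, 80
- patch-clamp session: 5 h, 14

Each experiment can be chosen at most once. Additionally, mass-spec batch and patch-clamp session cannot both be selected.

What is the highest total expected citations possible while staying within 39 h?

Best packing: cryo-EM session + crystallography run — 38 h, 133 total.
The closest alternative, NMR block + crystallography run + patch-clamp session, reaches only 114.

133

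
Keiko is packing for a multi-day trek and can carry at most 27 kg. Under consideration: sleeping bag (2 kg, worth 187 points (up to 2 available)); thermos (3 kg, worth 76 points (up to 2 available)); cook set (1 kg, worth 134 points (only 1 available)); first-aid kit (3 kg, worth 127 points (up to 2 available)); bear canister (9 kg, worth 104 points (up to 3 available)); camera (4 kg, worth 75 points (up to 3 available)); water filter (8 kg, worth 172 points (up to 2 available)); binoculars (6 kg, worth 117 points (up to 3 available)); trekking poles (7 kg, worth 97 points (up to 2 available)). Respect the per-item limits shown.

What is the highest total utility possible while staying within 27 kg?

1106

Density check — cook set 134.00, sleeping bag 93.50, first-aid kit 42.33 are the best per kg.
Taking the top-ratio items first gives 2×sleeping bag + 2×thermos + cook set + 2×first-aid kit + water filter for 1086 (25 kg).
Replace water filter with camera + binoculars: the trade gains 20 net, giving 1106 at 27 kg.
Every other selection either busts 27 kg or exceeds an availability limit or fails to beat 1106.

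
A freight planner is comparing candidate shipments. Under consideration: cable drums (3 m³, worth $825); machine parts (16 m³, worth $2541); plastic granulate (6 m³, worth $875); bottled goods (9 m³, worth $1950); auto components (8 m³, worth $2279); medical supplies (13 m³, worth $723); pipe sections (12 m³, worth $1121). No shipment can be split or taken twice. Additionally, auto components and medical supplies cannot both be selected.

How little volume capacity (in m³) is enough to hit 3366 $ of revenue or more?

Look for the lowest-volume combination reaching 3366.
cable drums + plastic granulate + auto components reaches 3979 using 17 m³.
Below 17 m³ the best achievable stays under 3366.

17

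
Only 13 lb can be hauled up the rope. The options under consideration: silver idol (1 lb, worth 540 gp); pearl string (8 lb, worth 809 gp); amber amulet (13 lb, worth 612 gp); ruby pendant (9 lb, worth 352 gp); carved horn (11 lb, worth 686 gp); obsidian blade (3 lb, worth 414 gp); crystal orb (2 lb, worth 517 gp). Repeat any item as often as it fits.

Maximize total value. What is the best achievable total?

The ratio ordering already packs tightly: 13×silver idol, 13 lb, 7020.
That's the maximum — no swap from here does better than 7020.

7020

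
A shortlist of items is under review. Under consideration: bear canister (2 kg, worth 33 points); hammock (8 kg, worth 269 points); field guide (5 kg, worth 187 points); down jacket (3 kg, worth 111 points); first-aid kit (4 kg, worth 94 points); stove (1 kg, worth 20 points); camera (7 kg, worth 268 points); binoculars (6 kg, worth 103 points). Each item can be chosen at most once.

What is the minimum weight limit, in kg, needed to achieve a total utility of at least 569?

16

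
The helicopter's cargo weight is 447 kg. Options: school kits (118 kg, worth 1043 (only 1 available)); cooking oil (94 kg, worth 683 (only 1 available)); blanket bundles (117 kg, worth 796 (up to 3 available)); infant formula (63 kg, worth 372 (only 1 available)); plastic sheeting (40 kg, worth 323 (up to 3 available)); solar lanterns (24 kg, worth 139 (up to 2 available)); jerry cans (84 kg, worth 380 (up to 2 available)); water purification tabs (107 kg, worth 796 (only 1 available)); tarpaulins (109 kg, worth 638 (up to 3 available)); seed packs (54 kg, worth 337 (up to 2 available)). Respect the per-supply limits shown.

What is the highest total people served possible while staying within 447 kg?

3491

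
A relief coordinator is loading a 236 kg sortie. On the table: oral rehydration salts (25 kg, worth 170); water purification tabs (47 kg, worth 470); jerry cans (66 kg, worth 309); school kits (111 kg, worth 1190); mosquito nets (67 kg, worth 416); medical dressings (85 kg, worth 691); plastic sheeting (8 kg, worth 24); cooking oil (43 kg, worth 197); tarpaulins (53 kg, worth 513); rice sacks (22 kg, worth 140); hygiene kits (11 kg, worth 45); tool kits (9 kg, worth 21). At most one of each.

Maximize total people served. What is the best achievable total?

2343

Density check — school kits 10.72, water purification tabs 10.00, tarpaulins 9.68, medical dressings 8.13 are the best per kg.
The ratio ordering already packs tightly: oral rehydration salts + water purification tabs + school kits + tarpaulins, 236 kg, 2343.
Nothing else within 236 kg beats 2343.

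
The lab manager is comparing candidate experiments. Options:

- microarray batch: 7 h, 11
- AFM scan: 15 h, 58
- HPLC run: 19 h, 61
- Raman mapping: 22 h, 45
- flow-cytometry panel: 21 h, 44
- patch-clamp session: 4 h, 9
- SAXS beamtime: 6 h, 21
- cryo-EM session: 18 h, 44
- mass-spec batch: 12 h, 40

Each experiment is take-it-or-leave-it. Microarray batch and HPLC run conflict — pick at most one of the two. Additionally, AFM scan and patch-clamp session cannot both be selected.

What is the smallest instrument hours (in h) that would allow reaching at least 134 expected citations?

Need the lightest bundle worth ≥ 134.
AFM scan + HPLC run + SAXS beamtime reaches 140 using 40 h.
No combination under 40 h hits 134.

40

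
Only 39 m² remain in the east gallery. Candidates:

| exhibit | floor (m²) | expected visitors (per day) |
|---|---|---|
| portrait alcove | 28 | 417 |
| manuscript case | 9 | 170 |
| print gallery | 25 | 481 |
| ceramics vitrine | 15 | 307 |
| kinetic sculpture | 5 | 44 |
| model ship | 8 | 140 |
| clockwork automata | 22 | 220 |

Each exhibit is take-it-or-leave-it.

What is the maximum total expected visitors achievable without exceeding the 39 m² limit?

The ratio heuristic lands on manuscript case + ceramics vitrine + kinetic sculpture + model ship (661) but leaves 2 m² idle.
Replace ceramics vitrine and model ship with print gallery: the trade gains 34 net, giving 695 at 39 m².
No other feasible combination exceeds 695.

695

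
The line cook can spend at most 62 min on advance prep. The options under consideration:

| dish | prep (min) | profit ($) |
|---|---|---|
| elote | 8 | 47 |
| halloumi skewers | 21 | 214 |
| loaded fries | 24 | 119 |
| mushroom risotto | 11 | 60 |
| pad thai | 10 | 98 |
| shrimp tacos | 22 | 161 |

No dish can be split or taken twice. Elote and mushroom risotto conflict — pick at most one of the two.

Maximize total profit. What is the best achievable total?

Elote + halloumi skewers + pad thai + shrimp tacos uses 61 of the 62 min and totals 520.
The closest alternative, halloumi skewers + pad thai + shrimp tacos, reaches only 473.

520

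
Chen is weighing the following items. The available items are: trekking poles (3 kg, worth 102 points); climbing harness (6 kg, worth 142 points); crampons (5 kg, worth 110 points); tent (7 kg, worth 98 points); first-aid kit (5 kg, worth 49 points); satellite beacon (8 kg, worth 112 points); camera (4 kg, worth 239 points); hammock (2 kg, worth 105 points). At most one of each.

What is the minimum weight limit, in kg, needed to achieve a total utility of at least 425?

Look for the lowest-weight combination reaching 425.
Taking trekking poles + camera + hammock gives 446 (≥ 425) for 9 kg.
No combination under 9 kg hits 425.

9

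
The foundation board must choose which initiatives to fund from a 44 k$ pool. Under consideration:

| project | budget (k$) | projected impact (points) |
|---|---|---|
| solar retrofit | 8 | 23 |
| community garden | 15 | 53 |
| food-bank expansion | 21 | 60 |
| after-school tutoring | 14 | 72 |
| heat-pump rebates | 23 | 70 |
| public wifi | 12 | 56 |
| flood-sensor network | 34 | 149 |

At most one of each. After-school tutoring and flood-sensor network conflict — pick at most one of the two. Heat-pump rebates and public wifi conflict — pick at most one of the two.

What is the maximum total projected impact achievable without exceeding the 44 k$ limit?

Taking community garden + after-school tutoring + public wifi: 41 k$ used, 181 in projected impact.
Next best is solar retrofit + flood-sensor network at 172 (42 k$) — short by 9.

181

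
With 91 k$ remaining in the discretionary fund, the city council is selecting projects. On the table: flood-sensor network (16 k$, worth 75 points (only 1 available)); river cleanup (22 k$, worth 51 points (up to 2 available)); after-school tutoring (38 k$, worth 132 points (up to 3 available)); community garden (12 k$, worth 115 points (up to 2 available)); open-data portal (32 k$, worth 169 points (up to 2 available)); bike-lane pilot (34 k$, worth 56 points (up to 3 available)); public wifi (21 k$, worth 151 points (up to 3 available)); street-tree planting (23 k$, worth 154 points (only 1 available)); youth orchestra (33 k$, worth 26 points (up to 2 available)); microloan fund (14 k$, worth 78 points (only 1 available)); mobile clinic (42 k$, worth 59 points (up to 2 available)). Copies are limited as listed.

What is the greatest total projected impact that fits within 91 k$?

686

The ratio heuristic lands on 2×community garden + 3×public wifi (683) but leaves 4 k$ idle.
The 21 k$ tied up in public wifi is better spent on street-tree planting — total rises to 686 (89 k$).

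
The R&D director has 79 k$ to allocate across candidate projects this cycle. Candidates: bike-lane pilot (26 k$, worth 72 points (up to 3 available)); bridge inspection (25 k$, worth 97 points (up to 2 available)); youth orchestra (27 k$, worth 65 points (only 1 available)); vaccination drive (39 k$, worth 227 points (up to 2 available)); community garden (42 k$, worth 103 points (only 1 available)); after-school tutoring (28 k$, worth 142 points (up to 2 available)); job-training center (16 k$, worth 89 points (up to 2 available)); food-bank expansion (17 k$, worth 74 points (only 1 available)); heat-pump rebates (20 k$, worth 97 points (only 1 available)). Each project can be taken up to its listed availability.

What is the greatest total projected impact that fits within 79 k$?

Taking 2×vaccination drive: 78 k$ used, 454 in projected impact.
The spare 1 k$ is too small for any remaining project, and no exchange beats 454.

454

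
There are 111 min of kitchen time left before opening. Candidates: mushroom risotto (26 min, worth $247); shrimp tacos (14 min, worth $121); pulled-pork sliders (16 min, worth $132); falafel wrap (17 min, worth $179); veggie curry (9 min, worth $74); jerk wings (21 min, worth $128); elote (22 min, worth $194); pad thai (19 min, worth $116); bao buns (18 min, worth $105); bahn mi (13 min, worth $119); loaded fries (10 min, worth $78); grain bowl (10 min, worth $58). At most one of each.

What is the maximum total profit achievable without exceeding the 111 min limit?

The ratio heuristic lands on mushroom risotto + shrimp tacos + pulled-pork sliders + falafel wrap + elote + bahn mi (992) but leaves 3 min idle.
Dropping pulled-pork sliders frees 16 min; slotting in veggie curry + loaded fries (19 min) lifts the total to 1012 at 111 min.
No other feasible combination exceeds 1012.

1012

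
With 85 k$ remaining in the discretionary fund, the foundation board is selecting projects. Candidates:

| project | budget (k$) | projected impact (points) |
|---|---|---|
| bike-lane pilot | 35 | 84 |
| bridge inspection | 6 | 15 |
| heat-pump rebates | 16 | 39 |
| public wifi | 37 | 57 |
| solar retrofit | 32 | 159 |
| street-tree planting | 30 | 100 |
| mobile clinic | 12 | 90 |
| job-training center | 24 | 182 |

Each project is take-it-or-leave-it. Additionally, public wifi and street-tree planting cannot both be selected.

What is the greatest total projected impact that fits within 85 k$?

Ranking by ratio (projected impact/k$): job-training center 7.58, mobile clinic 7.50, solar retrofit 4.97, street-tree planting 3.33.
A density-first pass picks bridge inspection + solar retrofit + mobile clinic + job-training center — 446 at 74 k$.
Dropping bridge inspection frees 6 k$; slotting in heat-pump rebates (16 k$) lifts the total to 470 at 84 k$.
Runner-up bridge inspection + solar retrofit + mobile clinic + job-training center tops out at 446.

470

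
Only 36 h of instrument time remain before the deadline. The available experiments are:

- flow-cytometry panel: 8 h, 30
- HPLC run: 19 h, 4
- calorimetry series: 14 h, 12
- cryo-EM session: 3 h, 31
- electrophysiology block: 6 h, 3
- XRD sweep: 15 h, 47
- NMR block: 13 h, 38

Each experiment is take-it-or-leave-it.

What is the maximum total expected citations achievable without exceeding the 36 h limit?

A density-first pass picks flow-cytometry panel + cryo-EM session + electrophysiology block + XRD sweep — 111 at 32 h.
Replace flow-cytometry panel and electrophysiology block with NMR block: the trade gains 5 net, giving 116 at 31 h.
The closest alternative, flow-cytometry panel + XRD sweep + NMR block, reaches only 115.

116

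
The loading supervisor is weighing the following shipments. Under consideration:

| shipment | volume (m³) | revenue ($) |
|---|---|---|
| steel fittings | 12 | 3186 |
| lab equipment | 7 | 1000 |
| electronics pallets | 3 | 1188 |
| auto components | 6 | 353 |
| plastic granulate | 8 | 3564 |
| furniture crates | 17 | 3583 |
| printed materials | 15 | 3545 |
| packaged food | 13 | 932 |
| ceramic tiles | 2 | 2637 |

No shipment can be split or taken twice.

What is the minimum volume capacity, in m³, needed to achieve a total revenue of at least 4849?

10

Need the lightest bundle worth ≥ 4849.
Taking plastic granulate + ceramic tiles gives 6201 (≥ 4849) for 10 m³.
Any bundle with less than 10 m³ falls short of 4849.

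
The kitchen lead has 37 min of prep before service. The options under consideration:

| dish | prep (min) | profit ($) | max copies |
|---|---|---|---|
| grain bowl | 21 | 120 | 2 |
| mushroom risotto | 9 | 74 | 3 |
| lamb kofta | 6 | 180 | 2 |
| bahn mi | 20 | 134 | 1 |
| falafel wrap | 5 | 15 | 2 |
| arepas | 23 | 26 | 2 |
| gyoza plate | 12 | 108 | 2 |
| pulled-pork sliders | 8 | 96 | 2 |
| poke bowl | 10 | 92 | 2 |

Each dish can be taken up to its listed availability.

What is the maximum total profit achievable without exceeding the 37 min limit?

626

Taking mushroom risotto + 2×lamb kofta + 2×pulled-pork sliders: 37 min used, 626 in profit.
Nothing else within 37 min beats 626.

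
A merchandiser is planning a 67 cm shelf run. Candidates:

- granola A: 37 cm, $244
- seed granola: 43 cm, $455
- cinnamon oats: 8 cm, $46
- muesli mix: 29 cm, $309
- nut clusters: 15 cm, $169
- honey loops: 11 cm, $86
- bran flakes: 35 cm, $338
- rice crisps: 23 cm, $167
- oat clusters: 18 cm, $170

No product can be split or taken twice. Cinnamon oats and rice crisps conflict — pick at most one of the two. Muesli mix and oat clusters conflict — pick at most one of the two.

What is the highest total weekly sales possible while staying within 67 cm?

670

Best packing: seed granola + cinnamon oats + nut clusters — 66 cm, 670 total.
No other feasible combination exceeds 670.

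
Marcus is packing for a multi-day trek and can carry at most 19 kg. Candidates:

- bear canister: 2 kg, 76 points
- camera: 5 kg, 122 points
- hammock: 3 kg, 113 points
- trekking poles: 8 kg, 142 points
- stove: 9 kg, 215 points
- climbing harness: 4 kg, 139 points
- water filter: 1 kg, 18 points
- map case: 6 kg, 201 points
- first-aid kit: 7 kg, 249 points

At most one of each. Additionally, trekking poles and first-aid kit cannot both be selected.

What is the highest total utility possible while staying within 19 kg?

By utility per kg: bear canister 38.00, hammock 37.67, first-aid kit 35.57, climbing harness 34.75 lead.
Greedy by ratio would take bear canister + hammock + climbing harness + water filter + first-aid kit: 17 kg used, total 595.
Dropping hammock and water filter frees 4 kg; slotting in map case (6 kg) lifts the total to 665 at 19 kg.

665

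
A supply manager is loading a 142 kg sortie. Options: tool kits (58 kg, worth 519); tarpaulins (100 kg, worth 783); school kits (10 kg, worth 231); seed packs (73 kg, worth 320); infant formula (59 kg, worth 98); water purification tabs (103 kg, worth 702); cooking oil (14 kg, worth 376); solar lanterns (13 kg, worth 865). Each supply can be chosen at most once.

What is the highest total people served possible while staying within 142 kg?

2255

By people served per kg: solar lanterns 66.54, cooking oil 26.86, school kits 23.10, tool kits 8.95 lead.
Filling by ratio: tool kits + school kits + cooking oil + solar lanterns for 1991, with 47 kg left unused.
Replace tool kits with tarpaulins: the trade gains 264 net, giving 2255 at 137 kg.
Next best is school kits + water purification tabs + cooking oil + solar lanterns at 2174 (140 kg) — short by 81.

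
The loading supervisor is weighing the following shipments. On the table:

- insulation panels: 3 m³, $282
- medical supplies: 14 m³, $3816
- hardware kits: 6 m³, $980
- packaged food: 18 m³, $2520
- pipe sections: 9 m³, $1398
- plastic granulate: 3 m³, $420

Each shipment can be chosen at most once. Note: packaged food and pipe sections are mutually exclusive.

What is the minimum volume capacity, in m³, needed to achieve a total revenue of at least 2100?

14

Look for the lowest-volume combination reaching 2100.
medical supplies reaches 3816 using 14 m³.
Below 14 m³ the best achievable stays under 2100.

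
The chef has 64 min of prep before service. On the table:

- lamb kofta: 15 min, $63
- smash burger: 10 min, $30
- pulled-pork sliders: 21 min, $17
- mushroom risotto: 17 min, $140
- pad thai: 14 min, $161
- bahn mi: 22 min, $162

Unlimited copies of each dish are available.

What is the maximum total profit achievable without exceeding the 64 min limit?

645

A density-first pass picks 4×pad thai — 644 at 56 min.
The 14 min tied up in pad thai is better spent on bahn mi — total rises to 645 (64 min).
That's the maximum — no swap from here does better than 645.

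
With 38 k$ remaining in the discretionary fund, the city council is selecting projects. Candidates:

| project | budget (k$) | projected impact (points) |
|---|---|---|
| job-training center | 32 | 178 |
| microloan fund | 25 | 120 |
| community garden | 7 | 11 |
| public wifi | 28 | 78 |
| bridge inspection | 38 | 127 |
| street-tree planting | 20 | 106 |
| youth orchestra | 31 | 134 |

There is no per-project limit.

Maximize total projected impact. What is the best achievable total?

178

Taking job-training center: 32 k$ used, 178 in projected impact.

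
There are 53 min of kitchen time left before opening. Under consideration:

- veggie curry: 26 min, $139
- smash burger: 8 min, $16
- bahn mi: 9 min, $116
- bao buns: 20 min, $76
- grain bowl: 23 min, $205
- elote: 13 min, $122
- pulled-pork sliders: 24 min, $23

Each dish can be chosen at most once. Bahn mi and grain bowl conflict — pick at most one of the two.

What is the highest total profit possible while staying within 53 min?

Best packing: veggie curry + bahn mi + elote — 48 min, 377 total.
Runner-up veggie curry + grain bowl tops out at 344.

377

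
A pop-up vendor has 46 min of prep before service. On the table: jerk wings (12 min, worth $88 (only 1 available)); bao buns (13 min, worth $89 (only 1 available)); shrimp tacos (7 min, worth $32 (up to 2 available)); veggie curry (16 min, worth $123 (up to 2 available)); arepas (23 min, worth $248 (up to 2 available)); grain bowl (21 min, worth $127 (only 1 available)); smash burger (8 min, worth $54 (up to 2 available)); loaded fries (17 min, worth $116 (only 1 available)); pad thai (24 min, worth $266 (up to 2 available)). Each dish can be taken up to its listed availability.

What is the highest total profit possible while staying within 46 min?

Filling by ratio: veggie curry + pad thai for 389, with 6 min left unused.
Replace veggie curry and pad thai with 2×arepas: the trade gains 107 net, giving 496 at 46 min.
Every other selection either busts 46 min or exceeds an availability limit or fails to beat 496.

496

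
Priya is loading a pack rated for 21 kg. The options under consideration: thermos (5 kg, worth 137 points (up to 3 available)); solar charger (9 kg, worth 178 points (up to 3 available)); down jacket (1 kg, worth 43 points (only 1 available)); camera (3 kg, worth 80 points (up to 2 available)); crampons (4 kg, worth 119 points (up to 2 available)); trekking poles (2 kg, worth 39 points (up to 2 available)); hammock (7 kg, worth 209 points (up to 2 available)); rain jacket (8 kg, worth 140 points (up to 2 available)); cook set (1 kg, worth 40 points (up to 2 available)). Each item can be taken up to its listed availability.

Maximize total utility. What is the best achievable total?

Ranking by ratio (utility/kg): down jacket 43.00, cook set 40.00, hammock 29.86, crampons 29.75.
The ratio ordering already packs tightly: down jacket + crampons + 2×hammock + 2×cook set, 21 kg, 660.
No other feasible combination exceeds 660.

660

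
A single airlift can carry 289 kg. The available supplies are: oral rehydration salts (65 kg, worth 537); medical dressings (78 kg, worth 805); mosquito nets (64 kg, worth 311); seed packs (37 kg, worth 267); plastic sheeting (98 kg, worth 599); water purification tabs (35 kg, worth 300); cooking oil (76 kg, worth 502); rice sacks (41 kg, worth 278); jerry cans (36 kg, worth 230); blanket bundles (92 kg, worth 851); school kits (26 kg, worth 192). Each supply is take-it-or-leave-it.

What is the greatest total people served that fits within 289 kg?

2501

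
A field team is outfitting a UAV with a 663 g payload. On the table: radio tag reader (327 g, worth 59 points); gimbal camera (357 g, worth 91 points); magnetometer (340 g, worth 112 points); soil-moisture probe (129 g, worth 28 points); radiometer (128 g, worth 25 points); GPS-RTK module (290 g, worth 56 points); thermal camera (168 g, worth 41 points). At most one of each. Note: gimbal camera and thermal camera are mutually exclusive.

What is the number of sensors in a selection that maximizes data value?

3

The maximum data value within 663 g is 181.
magnetometer + soil-moisture probe + thermal camera hits 181 at 637 g.
All optima have 3 sensors.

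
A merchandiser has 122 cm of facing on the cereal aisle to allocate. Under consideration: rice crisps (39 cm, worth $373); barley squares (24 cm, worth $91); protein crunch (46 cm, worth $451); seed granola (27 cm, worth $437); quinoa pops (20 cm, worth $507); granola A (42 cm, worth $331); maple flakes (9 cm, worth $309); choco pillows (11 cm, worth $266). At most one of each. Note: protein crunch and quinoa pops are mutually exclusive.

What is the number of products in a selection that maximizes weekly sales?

Optimal total is 1892.
For example rice crisps + seed granola + quinoa pops + maple flakes + choco pillows achieves it, using 106 cm.
Every optimal selection uses 5 products.

5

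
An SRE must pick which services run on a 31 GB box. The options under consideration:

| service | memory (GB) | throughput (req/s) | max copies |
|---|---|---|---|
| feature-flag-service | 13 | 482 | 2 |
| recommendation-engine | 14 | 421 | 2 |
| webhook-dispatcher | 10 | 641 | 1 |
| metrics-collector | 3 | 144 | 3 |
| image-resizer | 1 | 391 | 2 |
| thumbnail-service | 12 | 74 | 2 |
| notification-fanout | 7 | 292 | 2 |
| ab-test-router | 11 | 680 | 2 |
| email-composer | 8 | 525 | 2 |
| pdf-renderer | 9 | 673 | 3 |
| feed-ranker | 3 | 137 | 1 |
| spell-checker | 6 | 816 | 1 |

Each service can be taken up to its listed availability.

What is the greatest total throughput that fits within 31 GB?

Greedy by ratio would take metrics-collector + 2×image-resizer + 2×pdf-renderer + spell-checker: 29 GB used, total 3088.
The 9 GB tied up in pdf-renderer is better spent on ab-test-router — total rises to 3095 (31 GB).
No other feasible combination exceeds 3095.

3095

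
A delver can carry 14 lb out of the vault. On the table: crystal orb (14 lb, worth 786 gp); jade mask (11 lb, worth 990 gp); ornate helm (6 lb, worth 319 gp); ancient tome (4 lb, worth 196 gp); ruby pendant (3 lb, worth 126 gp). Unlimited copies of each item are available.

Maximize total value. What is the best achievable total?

Best packing: jade mask + ruby pendant — 14 lb, 1116 total.

1116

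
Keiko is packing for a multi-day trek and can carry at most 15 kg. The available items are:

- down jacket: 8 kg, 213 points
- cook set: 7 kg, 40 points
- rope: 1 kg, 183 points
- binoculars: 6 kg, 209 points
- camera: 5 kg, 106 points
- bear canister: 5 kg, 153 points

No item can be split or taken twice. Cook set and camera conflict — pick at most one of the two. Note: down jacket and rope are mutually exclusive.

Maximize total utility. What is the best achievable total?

Taking rope + binoculars + bear canister: 12 kg used, 545 in utility.

545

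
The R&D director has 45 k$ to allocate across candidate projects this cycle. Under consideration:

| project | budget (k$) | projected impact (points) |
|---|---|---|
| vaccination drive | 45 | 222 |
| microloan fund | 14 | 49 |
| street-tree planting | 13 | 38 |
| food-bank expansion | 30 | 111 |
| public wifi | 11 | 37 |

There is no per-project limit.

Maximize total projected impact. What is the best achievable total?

Best packing: vaccination drive — 45 k$, 222 total.

222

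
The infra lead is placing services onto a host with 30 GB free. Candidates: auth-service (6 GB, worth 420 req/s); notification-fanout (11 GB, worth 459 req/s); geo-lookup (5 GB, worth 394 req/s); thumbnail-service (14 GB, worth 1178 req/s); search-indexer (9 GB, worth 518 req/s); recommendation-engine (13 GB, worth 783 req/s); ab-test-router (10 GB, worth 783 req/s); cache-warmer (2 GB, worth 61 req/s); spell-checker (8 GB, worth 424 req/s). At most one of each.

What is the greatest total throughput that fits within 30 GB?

2381

Taking the top-ratio services first gives geo-lookup + thumbnail-service + ab-test-router for 2355 (29 GB).
The 5 GB tied up in geo-lookup is better spent on auth-service — total rises to 2381 (30 GB).
An exhaustive check of the 512 subsets confirms 2381.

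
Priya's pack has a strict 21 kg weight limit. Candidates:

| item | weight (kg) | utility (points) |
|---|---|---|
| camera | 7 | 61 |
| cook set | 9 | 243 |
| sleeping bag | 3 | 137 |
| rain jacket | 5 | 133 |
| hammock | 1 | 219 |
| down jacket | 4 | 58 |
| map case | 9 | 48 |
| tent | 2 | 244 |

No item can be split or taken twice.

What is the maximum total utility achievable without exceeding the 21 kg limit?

Density check — hammock 219.00, tent 122.00, sleeping bag 45.67, cook set 27.00 are the best per kg.
Best packing: cook set + sleeping bag + rain jacket + hammock + tent — 20 kg, 976 total.
Runner-up cook set + sleeping bag + hammock + down jacket + tent tops out at 901.

976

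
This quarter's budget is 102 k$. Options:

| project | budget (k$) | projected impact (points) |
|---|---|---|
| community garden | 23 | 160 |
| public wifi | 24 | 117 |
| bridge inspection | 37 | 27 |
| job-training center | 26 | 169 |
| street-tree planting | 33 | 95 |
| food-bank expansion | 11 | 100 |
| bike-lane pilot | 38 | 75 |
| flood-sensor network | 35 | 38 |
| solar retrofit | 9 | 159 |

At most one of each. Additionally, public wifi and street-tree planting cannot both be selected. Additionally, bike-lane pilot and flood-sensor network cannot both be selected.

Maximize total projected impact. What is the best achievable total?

705

Density check — solar retrofit 17.67, food-bank expansion 9.09, community garden 6.96 are the best per k$.
Community garden + public wifi + job-training center + food-bank expansion + solar retrofit uses 93 of the 102 k$ and totals 705.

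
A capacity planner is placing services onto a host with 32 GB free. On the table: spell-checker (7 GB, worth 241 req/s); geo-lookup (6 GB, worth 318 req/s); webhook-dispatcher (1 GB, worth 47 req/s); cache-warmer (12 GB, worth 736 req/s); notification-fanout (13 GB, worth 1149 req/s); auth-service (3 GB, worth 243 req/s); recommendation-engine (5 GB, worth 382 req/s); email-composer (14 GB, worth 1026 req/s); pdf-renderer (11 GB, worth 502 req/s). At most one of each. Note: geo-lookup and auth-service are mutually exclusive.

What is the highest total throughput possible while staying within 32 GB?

Best packing: notification-fanout + recommendation-engine + email-composer — 32 GB, 2557 total.
The closest alternative, webhook-dispatcher + notification-fanout + auth-service + email-composer, reaches only 2465.

2557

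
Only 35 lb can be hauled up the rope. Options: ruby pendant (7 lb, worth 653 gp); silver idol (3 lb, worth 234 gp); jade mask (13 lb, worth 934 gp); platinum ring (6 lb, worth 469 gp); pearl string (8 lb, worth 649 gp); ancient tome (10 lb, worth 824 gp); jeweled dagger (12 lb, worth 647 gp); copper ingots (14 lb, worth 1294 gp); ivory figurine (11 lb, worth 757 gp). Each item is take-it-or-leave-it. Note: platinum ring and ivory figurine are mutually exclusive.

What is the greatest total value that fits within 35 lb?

Filling by ratio: ruby pendant + silver idol + ancient tome + copper ingots for 3005, with 1 lb left unused.
The 13 lb tied up in silver idol and ancient tome is better spent on platinum ring + pearl string — total rises to 3065 (35 lb).
The closest alternative, ruby pendant + silver idol + ancient tome + copper ingots, reaches only 3005.

3065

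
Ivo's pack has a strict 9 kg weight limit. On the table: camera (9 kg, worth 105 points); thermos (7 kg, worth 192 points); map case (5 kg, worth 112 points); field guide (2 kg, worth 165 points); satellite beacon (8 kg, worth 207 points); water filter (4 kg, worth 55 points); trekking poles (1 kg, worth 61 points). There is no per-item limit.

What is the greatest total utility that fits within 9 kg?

721

By utility per kg: field guide 82.50, trekking poles 61.00, thermos 27.43 lead.
4×field guide + trekking poles uses 9 of the 9 kg and totals 721.
Every other selection either busts 9 kg or fails to beat 721.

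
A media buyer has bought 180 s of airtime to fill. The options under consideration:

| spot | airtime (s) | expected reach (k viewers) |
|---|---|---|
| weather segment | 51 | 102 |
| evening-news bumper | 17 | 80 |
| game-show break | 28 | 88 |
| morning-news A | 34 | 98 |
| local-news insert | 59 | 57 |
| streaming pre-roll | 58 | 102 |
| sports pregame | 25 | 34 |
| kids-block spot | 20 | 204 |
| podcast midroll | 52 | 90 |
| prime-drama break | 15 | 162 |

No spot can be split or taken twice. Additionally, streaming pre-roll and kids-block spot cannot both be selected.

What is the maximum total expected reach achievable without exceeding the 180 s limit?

734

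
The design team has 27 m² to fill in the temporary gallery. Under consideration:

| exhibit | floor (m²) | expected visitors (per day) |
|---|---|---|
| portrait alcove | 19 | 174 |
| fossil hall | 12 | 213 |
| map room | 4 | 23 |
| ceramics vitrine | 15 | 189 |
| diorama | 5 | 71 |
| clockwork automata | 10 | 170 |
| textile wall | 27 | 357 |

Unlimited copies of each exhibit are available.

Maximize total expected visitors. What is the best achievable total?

Greedy by ratio would take 2×fossil hall: 24 m² used, total 426.
Dropping fossil hall frees 12 m²; slotting in diorama + clockwork automata (15 m²) lifts the total to 454 at 27 m².
Nothing else within 27 m² beats 454.

454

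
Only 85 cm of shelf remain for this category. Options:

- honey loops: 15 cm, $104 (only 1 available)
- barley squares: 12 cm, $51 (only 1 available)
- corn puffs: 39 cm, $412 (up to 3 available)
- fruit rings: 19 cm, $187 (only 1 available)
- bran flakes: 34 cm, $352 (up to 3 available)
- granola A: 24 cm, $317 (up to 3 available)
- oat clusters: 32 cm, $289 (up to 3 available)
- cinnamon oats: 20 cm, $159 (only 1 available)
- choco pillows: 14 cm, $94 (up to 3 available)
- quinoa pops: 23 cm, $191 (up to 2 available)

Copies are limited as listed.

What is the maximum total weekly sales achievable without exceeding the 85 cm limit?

1002

Barley squares + 3×granola A uses 84 of the 85 cm and totals 1002.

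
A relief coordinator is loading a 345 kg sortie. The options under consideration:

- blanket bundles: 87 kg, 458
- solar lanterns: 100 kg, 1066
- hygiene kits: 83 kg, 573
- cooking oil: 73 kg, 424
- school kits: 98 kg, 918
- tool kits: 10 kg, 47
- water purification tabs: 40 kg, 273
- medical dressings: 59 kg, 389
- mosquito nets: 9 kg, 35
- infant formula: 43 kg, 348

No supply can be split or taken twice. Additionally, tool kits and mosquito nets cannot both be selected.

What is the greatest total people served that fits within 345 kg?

Density check — solar lanterns 10.66, school kits 9.37, infant formula 8.09 are the best per kg.
Best packing: solar lanterns + school kits + water purification tabs + medical dressings + infant formula — 340 kg, 2994 total.

2994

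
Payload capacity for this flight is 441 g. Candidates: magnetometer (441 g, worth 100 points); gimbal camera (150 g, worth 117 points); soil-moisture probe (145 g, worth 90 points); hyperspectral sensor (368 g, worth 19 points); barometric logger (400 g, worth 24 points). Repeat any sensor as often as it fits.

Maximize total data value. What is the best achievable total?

297

Density check — gimbal camera 0.78, soil-moisture probe 0.62, magnetometer 0.23 are the best per g.
Greedy by ratio would take 2×gimbal camera: 300 g used, total 234.
Replace gimbal camera with 2×soil-moisture probe: the trade gains 63 net, giving 297 at 440 g.
The spare 1 g is too small for any remaining sensor, and no exchange beats 297.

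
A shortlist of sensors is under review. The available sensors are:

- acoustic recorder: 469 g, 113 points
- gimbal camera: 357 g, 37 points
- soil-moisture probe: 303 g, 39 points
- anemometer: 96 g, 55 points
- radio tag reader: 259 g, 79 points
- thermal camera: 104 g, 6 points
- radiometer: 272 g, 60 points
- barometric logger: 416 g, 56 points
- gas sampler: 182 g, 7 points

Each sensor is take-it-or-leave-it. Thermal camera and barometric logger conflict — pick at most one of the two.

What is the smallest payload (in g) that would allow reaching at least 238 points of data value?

824

Minimise g subject to total data value ≥ 238.
Taking acoustic recorder + anemometer + radio tag reader gives 247 (≥ 238) for 824 g.
Below 824 g the best achievable stays under 238.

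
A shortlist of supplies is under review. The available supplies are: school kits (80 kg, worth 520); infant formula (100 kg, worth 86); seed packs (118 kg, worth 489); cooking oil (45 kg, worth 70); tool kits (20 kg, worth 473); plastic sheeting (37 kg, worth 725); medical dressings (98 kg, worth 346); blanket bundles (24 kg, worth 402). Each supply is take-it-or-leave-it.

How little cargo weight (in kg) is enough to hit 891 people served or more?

Look for the lowest-cargo combination reaching 891.
tool kits + plastic sheeting reaches 1198 using 57 kg.
No combination under 57 kg hits 891.

57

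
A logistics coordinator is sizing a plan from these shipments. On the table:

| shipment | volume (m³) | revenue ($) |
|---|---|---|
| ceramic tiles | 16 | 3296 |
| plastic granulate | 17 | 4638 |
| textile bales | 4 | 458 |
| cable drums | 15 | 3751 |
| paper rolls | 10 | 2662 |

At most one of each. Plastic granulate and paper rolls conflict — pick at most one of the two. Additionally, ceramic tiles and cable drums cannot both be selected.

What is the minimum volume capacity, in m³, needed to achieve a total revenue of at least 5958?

25

Look for the lowest-volume combination reaching 5958.
Taking cable drums + paper rolls gives 6413 (≥ 5958) for 25 m³.
Any bundle with less than 25 m³ falls short of 5958.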